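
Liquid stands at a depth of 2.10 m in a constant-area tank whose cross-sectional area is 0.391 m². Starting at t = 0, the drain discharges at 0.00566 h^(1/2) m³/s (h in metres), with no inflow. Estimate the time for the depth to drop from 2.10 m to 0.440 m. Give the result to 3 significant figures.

109 s

Unsteady balance on liquid volume: A dh/dt = −0.00566 √h.
This is separable: 2 d(√h)/dt = −0.00566/A, so √h = √h₀ − (0.00566/(2A)) t.
t = 2A(√h₀ − √h)/0.00566 = 2·0.391·(√2.10 − √0.440)/0.00566
  = 0.78200 × (1.4491 − 0.66332) / 0.00566 = 108.57 s.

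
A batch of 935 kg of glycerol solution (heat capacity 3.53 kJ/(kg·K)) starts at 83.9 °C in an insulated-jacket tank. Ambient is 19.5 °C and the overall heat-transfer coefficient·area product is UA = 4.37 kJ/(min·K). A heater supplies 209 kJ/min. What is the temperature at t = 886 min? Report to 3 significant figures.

Lumped-capacitance energy balance: M c_p dT/dt = UA(T_amb − T) + Q̇.
dT/dt = (T_ss − T)/τ with T_ss = T_amb + Q̇/UA = 19.5 + 209/4.37 = 67.326 °C, τ = M c_p/UA = 935·3.53/4.37 = 755.27 min.
This is linear first-order; T(t) = T_ss + (T₀ − T_ss) e^(−t/τ).
T(886) = 67.326 + (16.574)·0.30941 = 72.454 °C.

72.5 °C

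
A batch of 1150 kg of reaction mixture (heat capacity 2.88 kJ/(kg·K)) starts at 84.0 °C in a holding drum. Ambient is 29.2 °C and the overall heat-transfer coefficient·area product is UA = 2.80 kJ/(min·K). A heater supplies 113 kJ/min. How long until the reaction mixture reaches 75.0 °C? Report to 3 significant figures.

Lumped-capacitance energy balance: M c_p dT/dt = UA(T_amb − T) + Q̇.
τ = M c_p/UA = 1182.9 min; T_ss = T_amb + Q̇/UA = 29.2 + 113/2.80 = 69.557 °C.
T(t) = T_ss + (T₀ − T_ss)e^(−t/τ); set T = 75.0:
t = −τ ln[(T − T_ss)/(T₀ − T_ss)] = −1182.9 · ln(0.37685) = 1154.3 min.

1150 min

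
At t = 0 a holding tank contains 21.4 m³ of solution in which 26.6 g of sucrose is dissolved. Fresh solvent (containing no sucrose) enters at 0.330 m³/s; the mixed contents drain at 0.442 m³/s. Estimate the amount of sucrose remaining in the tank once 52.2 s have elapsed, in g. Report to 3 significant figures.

7.55 g

Total volume: dV/dt = Q_in − Q_out = -0.11200 m³/s, so V(t) = 21.4 − 0.11200 t and V(52.2) = 15.554 m³.
No sucrose enters, so dm/dt = −Q_out · (m/V).
Separate: dm/m = −Q_out dt/V(t) ⇒ ln(m/m₀) = −(Q_out/(Q_in−Q_out)) ln(V/V₀).
m = m₀ (V₀/V)^(Q_out/(Q_in−Q_out)) = 26.6 × (21.4/15.554)^(-3.9464) = 7.5505 g.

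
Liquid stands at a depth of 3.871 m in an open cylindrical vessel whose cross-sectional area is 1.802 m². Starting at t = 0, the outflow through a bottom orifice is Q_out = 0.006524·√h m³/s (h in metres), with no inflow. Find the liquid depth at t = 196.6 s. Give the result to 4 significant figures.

2.597 m

A dh/dt = −Q_out = −0.006524 √h.
This is separable: 2 d(√h)/dt = −0.006524/A, so √h = √h₀ − (0.006524/(2A)) t.
√h = √3.871 − 0.006524·196.6/(2·1.802) = 1.96749 − 0.355887 = 1.61160.
h = 1.61160² = 2.59725 m.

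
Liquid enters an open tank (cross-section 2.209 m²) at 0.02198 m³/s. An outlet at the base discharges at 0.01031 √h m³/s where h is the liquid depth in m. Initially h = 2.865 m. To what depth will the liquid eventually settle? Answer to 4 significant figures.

4.545 m

Level balance: A dh/dt = 0.02198 − 0.01031 √h. Setting dh/dt = 0:
Q_in = 0.01031 √h_ss ⇒ √h_ss = 0.02198/0.01031 = 2.13191.
h_ss = 2.13191² = 4.54504 m. (Since h₀ = 2.865 m < h_ss, the level will rise toward this value.)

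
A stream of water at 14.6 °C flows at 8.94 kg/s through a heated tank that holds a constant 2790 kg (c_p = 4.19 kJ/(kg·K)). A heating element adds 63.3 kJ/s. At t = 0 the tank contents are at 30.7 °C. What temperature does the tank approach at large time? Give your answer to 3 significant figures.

M c_p dT/dt = ṁ c_p (T_in − T) + Q̇.
At steady state dT/dt = 0 ⇒ T_ss = T_in + Q̇/(ṁ c_p) = 14.6 + 63.3/(8.94·4.19) = 16.290 °C.

16.3 °C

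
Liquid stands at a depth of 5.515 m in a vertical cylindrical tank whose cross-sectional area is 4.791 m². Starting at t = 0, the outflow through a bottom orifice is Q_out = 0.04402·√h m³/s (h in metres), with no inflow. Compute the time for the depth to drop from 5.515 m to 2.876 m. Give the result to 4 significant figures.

A dh/dt = −Q_out = −0.04402 √h.
Separate and integrate: 2(√h − √h₀) = −(0.04402/A) t.
t = 2A(√h₀ − √h)/0.04402 = 2·4.791·(√5.515 − √2.876)/0.04402
  = 9.58200 × (2.34840 − 1.69588) / 0.04402 = 142.038 s.

142.0 s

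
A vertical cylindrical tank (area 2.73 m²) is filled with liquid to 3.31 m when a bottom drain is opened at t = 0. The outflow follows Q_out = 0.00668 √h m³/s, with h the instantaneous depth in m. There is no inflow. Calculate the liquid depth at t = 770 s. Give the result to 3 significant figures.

Mass balance (ρ constant): A dh/dt = −0.00668 √h.
Separate and integrate: 2(√h − √h₀) = −(0.00668/A) t.
√h = √3.31 − 0.00668·770/(2·2.73) = 1.8193 − 0.94205 = 0.87729.
h = 0.87729² = 0.76964 m.

0.770 m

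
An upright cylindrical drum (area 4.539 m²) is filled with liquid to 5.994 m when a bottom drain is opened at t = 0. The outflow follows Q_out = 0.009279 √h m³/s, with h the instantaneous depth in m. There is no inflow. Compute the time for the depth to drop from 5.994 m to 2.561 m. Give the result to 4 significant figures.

829.6 s

A dh/dt = −Q_out = −0.009279 √h.
∫ h^(−1/2) dh = −(0.009279/A) ∫ dt, giving 2√h = 2√h₀ − (0.009279/A) t.
t = 2A(√h₀ − √h)/0.009279 = 2·4.539·(√5.994 − √2.561)/0.009279
  = 9.07800 × (2.44826 − 1.60031) / 0.009279 = 829.584 s.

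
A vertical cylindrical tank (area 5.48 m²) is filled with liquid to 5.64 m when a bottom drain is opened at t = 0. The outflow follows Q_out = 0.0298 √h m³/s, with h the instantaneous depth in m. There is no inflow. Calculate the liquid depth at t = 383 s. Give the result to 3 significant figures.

Accumulation of liquid (constant cross-section A): A dh/dt = −0.0298 √h.
This is separable: 2 d(√h)/dt = −0.0298/A, so √h = √h₀ − (0.0298/(2A)) t.
√h = √5.64 − 0.0298·383/(2·5.48) = 2.3749 − 1.0414 = 1.3335.
h = 1.3335² = 1.7782 m.

1.78 m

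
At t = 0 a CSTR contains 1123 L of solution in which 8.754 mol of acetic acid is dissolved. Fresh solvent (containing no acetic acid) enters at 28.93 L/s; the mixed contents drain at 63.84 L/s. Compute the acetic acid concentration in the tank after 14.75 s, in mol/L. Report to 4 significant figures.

Total volume: dV/dt = Q_in − Q_out = -34.9100 L/s, so V(t) = 1123 − 34.9100 t and V(14.75) = 608.077 L.
Species balance (pure solvent in): dm/dt = −Q_out · m/V(t).
dm/m = −Q_out dt/(V₀ − 34.9100 t); integrating gives ln(m/m₀) = −(Q_out/(Q_in−Q_out)) ln(V/V₀).
m = m₀ (V₀/V)^(Q_out/(Q_in−Q_out)) = 8.754 × (1123/608.077)^(-1.82870) = 2.85103 mol.
C = m/V = 2.85103/608.077 = 0.00468860 mol/L.

0.004689 mol/L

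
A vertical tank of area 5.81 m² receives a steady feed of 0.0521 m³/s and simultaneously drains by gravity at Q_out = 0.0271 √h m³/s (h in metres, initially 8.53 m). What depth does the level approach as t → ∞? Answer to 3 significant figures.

A dh/dt = Q_in − 0.0271 √h. Steady state requires inflow = outflow:
Q_in = 0.0271 √h_ss ⇒ √h_ss = 0.0521/0.0271 = 1.9225.
h_ss = 1.9225² = 3.6960 m. (Since h₀ = 8.53 m > h_ss, the level will fall toward this value.)

3.70 m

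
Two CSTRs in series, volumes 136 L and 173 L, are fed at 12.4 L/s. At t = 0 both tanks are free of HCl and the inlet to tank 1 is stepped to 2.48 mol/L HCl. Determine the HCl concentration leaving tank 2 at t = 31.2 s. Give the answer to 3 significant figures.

Each tank obeys Vᵢ dCᵢ/dt = Q(Cᵢ₋₁ − Cᵢ), so τᵢ = Vᵢ/Q.
τ₁ = 136/12.4 = 10.968 s; τ₂ = 173/12.4 = 13.952 s.
Tank 1: C₁ = C_in(1 − e^(−t/τ₁)). Tank 2 (τ₁ ≠ τ₂): C₂ = C_in[1 − (τ₁ e^(−t/τ₁) − τ₂ e^(−t/τ₂))/(τ₁ − τ₂)].
At t = 31.2: e^(−t/τ₁) = 0.058151, e^(−t/τ₂) = 0.10685.
C₂ = 2.48·[1 − (10.968·0.058151 − 13.952·0.10685)/(-2.9839)] = 2.48·0.71414 = 1.7711 mol/L.

1.77 mol/L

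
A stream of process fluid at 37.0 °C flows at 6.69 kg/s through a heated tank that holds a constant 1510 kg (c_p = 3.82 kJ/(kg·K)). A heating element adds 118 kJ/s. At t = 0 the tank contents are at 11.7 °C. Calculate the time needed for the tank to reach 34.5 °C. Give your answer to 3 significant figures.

Heat balance on the well-mixed liquid: M c_p dT/dt = ṁ c_p (T_in − T) + 118.
τ = M/ṁ = 225.71 s; T_ss = T_in + Q̇/(ṁ c_p) = 41.617 °C.
T(t) = T_ss + (T₀ − T_ss) e^(−t/τ). Set T = 34.5:
e^(−t/τ) = (34.5 − 41.617)/(11.7 − 41.617) = 0.23790
t = −225.71 · ln(0.23790) = 324.10 s.

324 s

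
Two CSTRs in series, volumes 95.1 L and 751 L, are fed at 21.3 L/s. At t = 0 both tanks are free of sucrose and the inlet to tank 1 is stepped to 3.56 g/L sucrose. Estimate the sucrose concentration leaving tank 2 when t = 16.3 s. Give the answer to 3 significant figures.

1.01 g/L

Time constants: τᵢ = Vᵢ/Q for each well-mixed tank.
τ₁ = 95.1/21.3 = 4.4648 s; τ₂ = 751/21.3 = 35.258 s.
Tank 1: C₁ = C_in(1 − e^(−t/τ₁)). Tank 2 (τ₁ ≠ τ₂): C₂ = C_in[1 − (τ₁ e^(−t/τ₁) − τ₂ e^(−t/τ₂))/(τ₁ − τ₂)].
At t = 16.3: e^(−t/τ₁) = 0.025971, e^(−t/τ₂) = 0.62983.
C₂ = 3.56·[1 − (4.4648·0.025971 − 35.258·0.62983)/(-30.793)] = 3.56·0.28261 = 1.0061 g/L.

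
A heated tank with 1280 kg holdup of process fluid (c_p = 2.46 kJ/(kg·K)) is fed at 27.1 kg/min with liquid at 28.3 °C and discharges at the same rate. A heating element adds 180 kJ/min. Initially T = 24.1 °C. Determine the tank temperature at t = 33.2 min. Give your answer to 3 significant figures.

M c_p dT/dt = ṁ c_p (T_in − T) + Q̇.
τ = M/ṁ = 47.232 min; T_ss = T_in + Q̇/(ṁ c_p) = 28.3 + 180/(27.1·2.46) = 31.000 °C.
Integrating: T(t) = T_ss + (T₀ − T_ss) e^(−t/τ).
T(33.2) = 31.000 + (-6.9000)·e^(−33.2/47.232) = 31.000 + (-6.9000)·0.49514 = 27.584 °C.

27.6 °C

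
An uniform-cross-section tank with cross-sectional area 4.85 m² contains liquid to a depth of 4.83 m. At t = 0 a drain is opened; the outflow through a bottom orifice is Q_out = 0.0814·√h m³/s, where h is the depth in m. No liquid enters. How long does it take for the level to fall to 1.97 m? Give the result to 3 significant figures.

94.6 s

With no inflow, A dh/dt = −0.0814 √h.
∫ h^(−1/2) dh = −(0.0814/A) ∫ dt, giving 2√h = 2√h₀ − (0.0814/A) t.
t = 2A(√h₀ − √h)/0.0814 = 2·4.85·(√4.83 − √1.97)/0.0814
  = 9.7000 × (2.1977 − 1.4036) / 0.0814 = 94.636 s.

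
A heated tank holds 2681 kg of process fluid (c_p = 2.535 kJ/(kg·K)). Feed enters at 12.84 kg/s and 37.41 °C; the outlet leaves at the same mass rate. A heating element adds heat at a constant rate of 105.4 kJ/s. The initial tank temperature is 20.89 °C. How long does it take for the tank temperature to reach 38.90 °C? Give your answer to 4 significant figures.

506.3 s

Unsteady energy balance on the tank contents: M c_p dT/dt = ṁ c_p (T_in − T) + 105.4.
τ = M/ṁ = 208.801 s; T_ss = T_in + Q̇/(ṁ c_p) = 40.6482 °C.
T(t) = T_ss + (T₀ − T_ss) e^(−t/τ). Set T = 38.90:
e^(−t/τ) = (38.90 − 40.6482)/(20.89 − 40.6482) = 0.0884776
t = −208.801 · ln(0.0884776) = 506.343 s.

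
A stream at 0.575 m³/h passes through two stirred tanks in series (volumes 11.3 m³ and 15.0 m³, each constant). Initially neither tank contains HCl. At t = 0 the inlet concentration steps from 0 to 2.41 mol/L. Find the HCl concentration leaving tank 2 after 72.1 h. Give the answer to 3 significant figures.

Species balance on tank i: dCᵢ/dt = (Cᵢ₋₁ − Cᵢ)/τᵢ with τᵢ = Vᵢ/Q.
τ₁ = 11.3/0.575 = 19.652 h; τ₂ = 15.0/0.575 = 26.087 h.
Solving the cascade with C₁(0)=C₂(0)=0 gives C₂(t) = C_in[1 − (τ₁ e^(−t/τ₁) − τ₂ e^(−t/τ₂))/(τ₁ − τ₂)].
At t = 72.1: e^(−t/τ₁) = 0.025507, e^(−t/τ₂) = 0.063050.
C₂ = 2.41·[1 − (19.652·0.025507 − 26.087·0.063050)/(-6.4348)] = 2.41·0.82229 = 1.9817 mol/L.

1.98 mol/L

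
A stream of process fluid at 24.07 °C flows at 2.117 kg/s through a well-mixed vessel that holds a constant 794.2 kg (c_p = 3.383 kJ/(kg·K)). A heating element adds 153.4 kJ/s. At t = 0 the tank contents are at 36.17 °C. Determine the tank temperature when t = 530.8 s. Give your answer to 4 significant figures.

43.23 °C

Unsteady energy balance on the tank contents: M c_p dT/dt = ṁ c_p (T_in − T) + 153.4.
Rearrange: dT/dt = (T_ss − T)/τ with τ = M/ṁ = 375.154 s and T_ss = T_in + Q̇/(ṁ c_p) = 45.4892 °C.
This is linear first-order; T(t) = T_ss + (T₀ − T_ss) e^(−t/τ).
T(530.8) = 45.4892 + (-9.31916)·e^(−530.8/375.154) = 45.4892 + (-9.31916)·0.242953 = 43.2250 °C.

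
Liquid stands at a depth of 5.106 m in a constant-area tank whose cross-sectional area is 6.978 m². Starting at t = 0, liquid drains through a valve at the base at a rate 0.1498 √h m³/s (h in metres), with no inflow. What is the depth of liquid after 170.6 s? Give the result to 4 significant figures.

A dh/dt = −Q_out = −0.1498 √h.
This is separable: 2 d(√h)/dt = −0.1498/A, so √h = √h₀ − (0.1498/(2A)) t.
√h = √5.106 − 0.1498·170.6/(2·6.978) = 2.25965 − 1.83118 = 0.428471.
h = 0.428471² = 0.183587 m.

0.1836 m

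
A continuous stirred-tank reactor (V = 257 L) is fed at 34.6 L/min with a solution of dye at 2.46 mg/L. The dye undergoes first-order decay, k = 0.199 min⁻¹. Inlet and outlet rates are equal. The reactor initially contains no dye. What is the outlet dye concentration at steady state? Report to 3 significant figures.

Accumulation = in − out − consumed: V dC/dt = Q C_in − Q C − k V C.
At steady state: 0 = Q C_in − (Q + kV) C_ss, so C_ss = Q C_in/(Q + kV).
C_ss = 34.6·2.46/(34.6 + 0.199·257) = 85.116/85.743 = 0.99269 mg/L.

0.993 mg/L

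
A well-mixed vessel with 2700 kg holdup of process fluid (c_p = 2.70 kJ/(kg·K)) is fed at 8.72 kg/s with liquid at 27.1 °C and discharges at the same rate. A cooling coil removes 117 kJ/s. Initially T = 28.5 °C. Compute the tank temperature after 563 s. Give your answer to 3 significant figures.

23.2 °C

Energy balance: M c_p dT/dt = ṁ c_p (T_in − T) − 117.
τ = M/ṁ = 309.63 s; T_ss = T_in − Q̇/(ṁ c_p) = 27.1 − 117/(8.72·2.70) = 22.131 °C.
Solution: T(t) = T_ss + (T₀ − T_ss) e^(−t/τ).
T(563) = 22.131 + (6.3694)·e^(−563/309.63) = 22.131 + (6.3694)·0.16230 = 23.164 °C.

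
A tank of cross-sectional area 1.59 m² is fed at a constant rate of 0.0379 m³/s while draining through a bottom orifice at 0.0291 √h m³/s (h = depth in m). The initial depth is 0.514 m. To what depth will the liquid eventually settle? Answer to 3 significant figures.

Level balance: A dh/dt = 0.0379 − 0.0291 √h. Setting dh/dt = 0:
Q_in = 0.0291 √h_ss ⇒ √h_ss = 0.0379/0.0291 = 1.3024.
h_ss = 1.3024² = 1.6963 m. (Since h₀ = 0.514 m < h_ss, the level will rise toward this value.)

1.70 m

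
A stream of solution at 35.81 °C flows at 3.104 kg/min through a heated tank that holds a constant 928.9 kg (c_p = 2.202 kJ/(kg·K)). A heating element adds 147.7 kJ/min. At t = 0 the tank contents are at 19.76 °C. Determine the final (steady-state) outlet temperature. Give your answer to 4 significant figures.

57.42 °C

First-law balance (no shaft work): M c_p dT/dt = ṁ c_p (T_in − T) + 147.7.
At steady state dT/dt = 0 ⇒ T_ss = T_in + Q̇/(ṁ c_p) = 35.81 + 147.7/(3.104·2.202) = 57.4193 °C.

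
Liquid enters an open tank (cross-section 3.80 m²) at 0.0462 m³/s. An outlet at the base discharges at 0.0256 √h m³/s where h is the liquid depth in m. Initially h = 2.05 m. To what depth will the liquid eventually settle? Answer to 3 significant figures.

3.26 m

Level balance: A dh/dt = 0.0462 − 0.0256 √h. Setting dh/dt = 0:
Q_in = 0.0256 √h_ss ⇒ √h_ss = 0.0462/0.0256 = 1.8047.
h_ss = 1.8047² = 3.2569 m. (Since h₀ = 2.05 m < h_ss, the level will rise toward this value.)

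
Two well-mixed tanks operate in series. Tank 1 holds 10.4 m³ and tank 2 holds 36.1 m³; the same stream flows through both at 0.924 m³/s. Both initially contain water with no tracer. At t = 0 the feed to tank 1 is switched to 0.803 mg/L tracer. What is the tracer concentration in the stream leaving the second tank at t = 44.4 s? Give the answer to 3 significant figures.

Species balance on tank i: dCᵢ/dt = (Cᵢ₋₁ − Cᵢ)/τᵢ with τᵢ = Vᵢ/Q.
τ₁ = 10.4/0.924 = 11.255 s; τ₂ = 36.1/0.924 = 39.069 s.
Tank 1: C₁ = C_in(1 − e^(−t/τ₁)). Tank 2 (τ₁ ≠ τ₂): C₂ = C_in[1 − (τ₁ e^(−t/τ₁) − τ₂ e^(−t/τ₂))/(τ₁ − τ₂)].
At t = 44.4: e^(−t/τ₁) = 0.019356, e^(−t/τ₂) = 0.32096.
C₂ = 0.803·[1 − (11.255·0.019356 − 39.069·0.32096)/(-27.814)] = 0.803·0.55699 = 0.44726 mg/L.

0.447 mg/L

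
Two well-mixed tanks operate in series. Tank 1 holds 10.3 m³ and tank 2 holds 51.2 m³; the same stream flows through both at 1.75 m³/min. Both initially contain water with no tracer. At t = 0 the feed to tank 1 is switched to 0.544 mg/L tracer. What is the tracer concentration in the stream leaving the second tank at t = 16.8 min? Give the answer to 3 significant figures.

Each tank obeys Vᵢ dCᵢ/dt = Q(Cᵢ₋₁ − Cᵢ), so τᵢ = Vᵢ/Q.
τ₁ = 10.3/1.75 = 5.8857 min; τ₂ = 51.2/1.75 = 29.257 min.
Tank 1: C₁ = C_in(1 − e^(−t/τ₁)). Tank 2 (τ₁ ≠ τ₂): C₂ = C_in[1 − (τ₁ e^(−t/τ₁) − τ₂ e^(−t/τ₂))/(τ₁ − τ₂)].
At t = 16.8: e^(−t/τ₁) = 0.057592, e^(−t/τ₂) = 0.56314.
C₂ = 0.544·[1 − (5.8857·0.057592 − 29.257·0.56314)/(-23.371)] = 0.544·0.30954 = 0.16839 mg/L.

0.168 mg/L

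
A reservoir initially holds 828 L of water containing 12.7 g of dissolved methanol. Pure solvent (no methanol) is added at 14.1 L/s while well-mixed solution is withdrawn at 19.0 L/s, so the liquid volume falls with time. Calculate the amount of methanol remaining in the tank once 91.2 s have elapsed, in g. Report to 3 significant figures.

Let m(t) be the amount of methanol. Volume: V(t) = V₀ + (Q_in − Q_out) t = 828 − 4.9000 t; V(91.2) = 381.12 L.
No methanol enters, so dm/dt = −Q_out · (m/V).
dm/m = −Q_out dt/(V₀ − 4.9000 t); integrating gives ln(m/m₀) = −(Q_out/(Q_in−Q_out)) ln(V/V₀).
m = m₀ (V₀/V)^(Q_out/(Q_in−Q_out)) = 12.7 × (828/381.12)^(-3.8776) = 0.62689 g.

0.627 g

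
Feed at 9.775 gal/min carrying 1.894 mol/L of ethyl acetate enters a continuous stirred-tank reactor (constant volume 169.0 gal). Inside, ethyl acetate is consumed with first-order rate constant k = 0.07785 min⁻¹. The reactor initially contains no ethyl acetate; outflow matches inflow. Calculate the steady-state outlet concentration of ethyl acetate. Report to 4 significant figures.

0.8073 mol/L

Accumulation = in − out − consumed: V dC/dt = Q C_in − Q C − k V C.
Steady state (dC/dt = 0): C_ss = Q C_in/(Q + kV) = C_in/(1 + kV/Q).
C_ss = 9.775·1.894/(9.775 + 0.07785·169.0) = 18.5139/22.9317 = 0.807349 mol/L.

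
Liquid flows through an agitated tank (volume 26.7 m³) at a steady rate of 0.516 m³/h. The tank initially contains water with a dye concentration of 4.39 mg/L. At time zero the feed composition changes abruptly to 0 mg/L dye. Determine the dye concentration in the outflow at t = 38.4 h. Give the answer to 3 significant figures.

Unsteady species balance (constant V, well mixed): V dC/dt = Q(C_in − C).
Rewrite as dC/dt + C/τ = C_in/τ, τ = V/Q = 51.744 h.
This is linear first-order; C(t) = C_in + (C₀ − C_in) e^(−t/τ).
C(38.4) = 0 + (4.39 − 0)·e^(−38.4/51.744) = 0 + (4.3900)·0.47611 = 2.0901 mg/L.

2.09 mg/L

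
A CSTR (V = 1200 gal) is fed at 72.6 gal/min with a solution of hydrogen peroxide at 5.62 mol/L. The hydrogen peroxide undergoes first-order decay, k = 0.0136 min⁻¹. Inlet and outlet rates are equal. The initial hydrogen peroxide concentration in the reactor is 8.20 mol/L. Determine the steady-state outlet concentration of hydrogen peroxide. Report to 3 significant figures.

4.59 mol/L

V dC/dt = Q(C_in − C) − k V C.
At steady state: 0 = Q C_in − (Q + kV) C_ss, so C_ss = Q C_in/(Q + kV).
C_ss = 72.6·5.62/(72.6 + 0.0136·1200) = 408.01/88.920 = 4.5885 mol/L.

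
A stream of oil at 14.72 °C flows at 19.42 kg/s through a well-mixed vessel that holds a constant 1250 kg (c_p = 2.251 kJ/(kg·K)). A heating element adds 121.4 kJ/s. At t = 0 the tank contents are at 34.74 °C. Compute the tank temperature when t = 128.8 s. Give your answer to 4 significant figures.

19.83 °C

Energy balance: M c_p dT/dt = ṁ c_p (T_in − T) + 121.4.
τ = M/ṁ = 64.3666 s; T_ss = T_in + Q̇/(ṁ c_p) = 14.72 + 121.4/(19.42·2.251) = 17.4971 °C.
This is linear first-order; T(t) = T_ss + (T₀ − T_ss) e^(−t/τ).
T(128.8) = 17.4971 + (17.2429)·e^(−128.8/64.3666) = 17.4971 + (17.2429)·0.135195 = 19.8283 °C.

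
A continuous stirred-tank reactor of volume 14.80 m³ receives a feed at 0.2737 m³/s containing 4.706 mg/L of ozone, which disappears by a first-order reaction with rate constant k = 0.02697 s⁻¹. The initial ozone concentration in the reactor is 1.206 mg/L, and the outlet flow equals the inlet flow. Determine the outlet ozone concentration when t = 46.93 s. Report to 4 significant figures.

1.830 mg/L

V dC/dt = Q(C_in − C) − k V C.
This is linear with rate a = Q/V + k = 0.0454632 s⁻¹.
C_ss = Q C_in/(Q + kV) = 1.91428 mg/L; C(t) = C_ss + (C₀ − C_ss) e^(−a t).
C(46.93) = 1.91428 + (-0.708276)·e^(−0.0454632·46.93) = 1.91428 + (-0.708276)·0.118411 = 1.83041 mg/L.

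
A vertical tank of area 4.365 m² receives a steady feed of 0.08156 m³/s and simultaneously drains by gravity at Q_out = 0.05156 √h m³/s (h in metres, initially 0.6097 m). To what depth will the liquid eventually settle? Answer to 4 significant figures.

Unsteady balance on liquid volume: A dh/dt = Q_in − 0.05156 √h. At steady state dh/dt = 0:
Q_in = 0.05156 √h_ss ⇒ √h_ss = 0.08156/0.05156 = 1.58185.
h_ss = 1.58185² = 2.50224 m. (Since h₀ = 0.6097 m < h_ss, the level will rise toward this value.)

2.502 m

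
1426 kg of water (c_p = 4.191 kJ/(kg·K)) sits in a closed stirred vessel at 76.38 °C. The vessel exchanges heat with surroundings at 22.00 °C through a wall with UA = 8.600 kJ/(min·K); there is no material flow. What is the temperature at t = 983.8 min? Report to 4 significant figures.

First-law balance (no shaft work): M c_p dT/dt = −UA(T − T_amb).
dT/dt = (T_ss − T)/τ with T_ss = T_amb = 22.0000 °C, τ = M c_p/UA = 1426·4.191/8.600 = 694.926 min.
Integrating: T(t) = T_ss + (T₀ − T_ss) e^(−t/τ).
T(983.8) = 22.0000 + (54.3800)·0.242758 = 35.2012 °C.

35.20 °C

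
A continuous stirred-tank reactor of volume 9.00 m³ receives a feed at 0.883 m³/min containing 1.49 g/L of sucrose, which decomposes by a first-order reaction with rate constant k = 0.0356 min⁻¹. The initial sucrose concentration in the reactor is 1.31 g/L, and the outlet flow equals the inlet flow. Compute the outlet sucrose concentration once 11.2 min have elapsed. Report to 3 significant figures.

1.14 g/L

Accumulation = in − out − consumed: V dC/dt = Q C_in − Q C − k V C.
dC/dt = (Q/V) C_in − (Q/V + k) C; effective rate a = Q/V + k = 0.098111 + 0.0356 = 0.13371 min⁻¹.
C_ss = Q C_in/(Q + kV) = 1.0933 g/L; C(t) = C_ss + (C₀ − C_ss) e^(−a t).
C(11.2) = 1.0933 + (0.21671)·e^(−0.13371·11.2) = 1.0933 + (0.21671)·0.22367 = 1.1418 g/L.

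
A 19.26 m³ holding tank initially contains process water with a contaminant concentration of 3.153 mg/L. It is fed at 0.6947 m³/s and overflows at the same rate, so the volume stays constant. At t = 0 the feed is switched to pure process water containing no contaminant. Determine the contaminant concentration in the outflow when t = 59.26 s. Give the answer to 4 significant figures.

Transient balance on the dissolved component: V dC/dt = Q(C_in − C).
So dC/dt = (C_in − C)/τ with τ = V/Q = 19.26/0.6947 = 27.7242 s.
This is linear first-order; C(t) = C_in + (C₀ − C_in) e^(−t/τ).
C(59.26) = 0 + (3.153 − 0)·e^(−59.26/27.7242) = 0 + (3.15300)·0.117951 = 0.371901 mg/L.

0.3719 mg/L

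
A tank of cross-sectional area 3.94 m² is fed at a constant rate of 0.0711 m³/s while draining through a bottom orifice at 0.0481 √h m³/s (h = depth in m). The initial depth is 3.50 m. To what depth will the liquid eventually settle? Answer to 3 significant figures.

2.18 m

Level balance: A dh/dt = 0.0711 − 0.0481 √h. Setting dh/dt = 0:
Q_in = 0.0481 √h_ss ⇒ √h_ss = 0.0711/0.0481 = 1.4782.
h_ss = 1.4782² = 2.1850 m. (Since h₀ = 3.50 m > h_ss, the level will fall toward this value.)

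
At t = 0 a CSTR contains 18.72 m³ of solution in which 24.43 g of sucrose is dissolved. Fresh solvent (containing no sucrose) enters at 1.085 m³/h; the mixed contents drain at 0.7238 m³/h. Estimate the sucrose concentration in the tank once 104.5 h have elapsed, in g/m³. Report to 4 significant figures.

Total volume: dV/dt = Q_in − Q_out = 0.361200 m³/h, so V(t) = 18.72 + 0.361200 t and V(104.5) = 56.4654 m³.
No sucrose enters, so dm/dt = −Q_out · (m/V).
Separate: dm/m = −Q_out dt/V(t) ⇒ ln(m/m₀) = −(Q_out/(Q_in−Q_out)) ln(V/V₀).
m = m₀ (V₀/V)^(Q_out/(Q_in−Q_out)) = 24.43 × (18.72/56.4654)^(2.00388) = 2.67370 g.
C = m/V = 2.67370/56.4654 = 0.0473510 g/m³.

0.04735 g/m³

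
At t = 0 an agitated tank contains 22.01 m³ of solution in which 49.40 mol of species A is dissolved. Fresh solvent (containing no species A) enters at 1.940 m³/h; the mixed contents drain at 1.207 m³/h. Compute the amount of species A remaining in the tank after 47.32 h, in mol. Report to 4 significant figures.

Let m(t) be the amount of species A. Volume: V(t) = V₀ + (Q_in − Q_out) t = 22.01 + 0.733000 t; V(47.32) = 56.6956 m³.
No species A enters, so dm/dt = −Q_out · (m/V).
Separate: dm/m = −Q_out dt/V(t) ⇒ ln(m/m₀) = −(Q_out/(Q_in−Q_out)) ln(V/V₀).
m = m₀ (V₀/V)^(Q_out/(Q_in−Q_out)) = 49.40 × (22.01/56.6956)^(1.64666) = 10.4008 mol.

10.40 mol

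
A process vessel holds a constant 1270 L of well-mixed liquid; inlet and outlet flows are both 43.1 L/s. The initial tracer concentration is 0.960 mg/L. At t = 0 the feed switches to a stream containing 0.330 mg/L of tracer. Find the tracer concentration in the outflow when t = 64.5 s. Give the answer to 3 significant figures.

0.401 mg/L

Mass balance on the solute (V constant): V dC/dt = Q(C_in − C).
Time constant τ = V/Q = 1270/43.1 = 29.466 s.
This is linear first-order; C(t) = C_in + (C₀ − C_in) e^(−t/τ).
C(64.5) = 0.330 + (0.960 − 0.330)·e^(−64.5/29.466) = 0.330 + (0.63000)·0.11204 = 0.40058 mg/L.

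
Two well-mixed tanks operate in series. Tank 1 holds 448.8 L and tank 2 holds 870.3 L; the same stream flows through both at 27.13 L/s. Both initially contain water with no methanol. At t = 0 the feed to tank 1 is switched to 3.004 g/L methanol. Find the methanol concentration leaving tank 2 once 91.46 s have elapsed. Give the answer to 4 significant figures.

2.658 g/L

Species balance on tank i: dCᵢ/dt = (Cᵢ₋₁ − Cᵢ)/τᵢ with τᵢ = Vᵢ/Q.
τ₁ = 448.8/27.13 = 16.5426 s; τ₂ = 870.3/27.13 = 32.0789 s.
Solving the cascade with C₁(0)=C₂(0)=0 gives C₂(t) = C_in[1 − (τ₁ e^(−t/τ₁) − τ₂ e^(−t/τ₂))/(τ₁ − τ₂)].
At t = 91.46: e^(−t/τ₁) = 0.00397089, e^(−t/τ₂) = 0.0577809.
C₂ = 3.004·[1 − (16.5426·0.00397089 − 32.0789·0.0577809)/(-15.5363)] = 3.004·0.884924 = 2.65831 g/L.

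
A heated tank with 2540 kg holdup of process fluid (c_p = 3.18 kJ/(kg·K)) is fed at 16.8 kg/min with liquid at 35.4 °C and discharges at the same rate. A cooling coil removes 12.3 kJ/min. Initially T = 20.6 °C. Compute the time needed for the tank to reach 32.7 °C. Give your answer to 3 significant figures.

268 min

M c_p dT/dt = ṁ c_p (T_in − T) − Q̇.
τ = M/ṁ = 151.19 min; T_ss = T_in − Q̇/(ṁ c_p) = 35.170 °C.
T(t) = T_ss + (T₀ − T_ss) e^(−t/τ). Set T = 32.7:
e^(−t/τ) = (32.7 − 35.170)/(20.6 − 35.170) = 0.16951
t = −151.19 · ln(0.16951) = 268.34 min.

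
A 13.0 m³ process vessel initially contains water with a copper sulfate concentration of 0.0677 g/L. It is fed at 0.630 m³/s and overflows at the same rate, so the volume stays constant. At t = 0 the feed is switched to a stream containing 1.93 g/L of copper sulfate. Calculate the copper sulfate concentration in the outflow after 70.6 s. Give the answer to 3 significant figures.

Species balance on the tank: V dC/dt = Q(C_in − C).
Time constant τ = V/Q = 13.0/0.630 = 20.635 s.
Integrating: C(t) = C_in + (C₀ − C_in) e^(−t/τ).
C(70.6) = 1.93 + (0.0677 − 1.93)·e^(−70.6/20.635) = 1.93 + (-1.8623)·0.032667 = 1.8692 g/L.

1.87 g/L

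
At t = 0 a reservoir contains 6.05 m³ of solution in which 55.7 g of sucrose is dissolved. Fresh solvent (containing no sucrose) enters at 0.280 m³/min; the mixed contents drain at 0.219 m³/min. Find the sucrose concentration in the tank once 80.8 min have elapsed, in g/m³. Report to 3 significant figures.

Let m(t) be the amount of sucrose. Volume: V(t) = V₀ + (Q_in − Q_out) t = 6.05 + 0.061000 t; V(80.8) = 10.979 m³.
No sucrose enters, so dm/dt = −Q_out · (m/V).
dm/m = −Q_out dt/(V₀ + 0.061000 t); integrating gives ln(m/m₀) = −(Q_out/(Q_in−Q_out)) ln(V/V₀).
m = m₀ (V₀/V)^(Q_out/(Q_in−Q_out)) = 55.7 × (6.05/10.979)^(3.5902) = 6.5573 g.
C = m/V = 6.5573/10.979 = 0.59727 g/m³.

0.597 g/m³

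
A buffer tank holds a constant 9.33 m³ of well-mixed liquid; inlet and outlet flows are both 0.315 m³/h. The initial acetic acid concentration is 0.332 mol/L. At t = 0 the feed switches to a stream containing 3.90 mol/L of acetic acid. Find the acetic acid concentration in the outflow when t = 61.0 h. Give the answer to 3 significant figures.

Transient balance on the dissolved component: V dC/dt = Q(C_in − C).
Time constant τ = V/Q = 9.33/0.315 = 29.619 h.
Integrating: C(t) = C_in + (C₀ − C_in) e^(−t/τ).
C(61.0) = 3.90 + (0.332 − 3.90)·e^(−61.0/29.619) = 3.90 + (-3.5680)·0.12752 = 3.4450 mol/L.

3.45 mol/L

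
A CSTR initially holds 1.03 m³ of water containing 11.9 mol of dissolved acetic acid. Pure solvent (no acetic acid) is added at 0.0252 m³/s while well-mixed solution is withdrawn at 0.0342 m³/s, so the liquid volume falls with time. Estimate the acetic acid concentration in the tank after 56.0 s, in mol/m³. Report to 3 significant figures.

Let m(t) be the amount of acetic acid. Volume: V(t) = V₀ + (Q_in − Q_out) t = 1.03 − 0.0090000 t; V(56.0) = 0.52600 m³.
Species balance (pure solvent in): dm/dt = −Q_out · m/V(t).
dm/m = −Q_out dt/(V₀ − 0.0090000 t); integrating gives ln(m/m₀) = −(Q_out/(Q_in−Q_out)) ln(V/V₀).
m = m₀ (V₀/V)^(Q_out/(Q_in−Q_out)) = 11.9 × (1.03/0.52600)^(-3.8000) = 0.92579 mol.
C = m/V = 0.92579/0.52600 = 1.7601 mol/m³.

1.76 mol/m³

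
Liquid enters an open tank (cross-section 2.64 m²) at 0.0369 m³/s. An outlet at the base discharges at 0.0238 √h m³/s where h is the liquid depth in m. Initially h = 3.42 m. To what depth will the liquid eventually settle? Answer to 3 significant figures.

2.40 m

Mass balance (ρ constant): A dh/dt = Q_in − 0.0238 √h. At steady state dh/dt = 0:
Q_in = 0.0238 √h_ss ⇒ √h_ss = 0.0369/0.0238 = 1.5504.
h_ss = 1.5504² = 2.4038 m. (Since h₀ = 3.42 m > h_ss, the level will fall toward this value.)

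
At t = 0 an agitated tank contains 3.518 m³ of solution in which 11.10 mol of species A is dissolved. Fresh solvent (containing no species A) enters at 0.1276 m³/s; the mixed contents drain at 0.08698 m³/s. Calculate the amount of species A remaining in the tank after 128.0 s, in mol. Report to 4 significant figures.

Let m(t) be the amount of species A. Volume: V(t) = V₀ + (Q_in − Q_out) t = 3.518 + 0.0406200 t; V(128.0) = 8.71736 m³.
No species A enters, so dm/dt = −Q_out · (m/V).
dm/m = −Q_out dt/(V₀ + 0.0406200 t); integrating gives ln(m/m₀) = −(Q_out/(Q_in−Q_out)) ln(V/V₀).
m = m₀ (V₀/V)^(Q_out/(Q_in−Q_out)) = 11.10 × (3.518/8.71736)^(2.14131) = 1.59022 mol.

1.590 mol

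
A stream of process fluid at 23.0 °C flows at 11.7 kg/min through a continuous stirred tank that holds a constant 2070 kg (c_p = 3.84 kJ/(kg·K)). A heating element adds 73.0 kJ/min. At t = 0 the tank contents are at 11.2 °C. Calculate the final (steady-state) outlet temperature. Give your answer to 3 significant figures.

M c_p dT/dt = ṁ c_p (T_in − T) + Q̇.
At steady state dT/dt = 0 ⇒ T_ss = T_in + Q̇/(ṁ c_p) = 23.0 + 73.0/(11.7·3.84) = 24.625 °C.

24.6 °C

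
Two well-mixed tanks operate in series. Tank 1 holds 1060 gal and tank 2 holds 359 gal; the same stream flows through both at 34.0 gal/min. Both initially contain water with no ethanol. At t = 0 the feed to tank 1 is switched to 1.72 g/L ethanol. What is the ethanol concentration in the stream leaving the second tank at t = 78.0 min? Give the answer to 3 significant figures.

1.51 g/L

Time constants: τᵢ = Vᵢ/Q for each well-mixed tank.
τ₁ = 1060/34.0 = 31.176 min; τ₂ = 359/34.0 = 10.559 min.
Solving the cascade with C₁(0)=C₂(0)=0 gives C₂(t) = C_in[1 − (τ₁ e^(−t/τ₁) − τ₂ e^(−t/τ₂))/(τ₁ − τ₂)].
At t = 78.0: e^(−t/τ₁) = 0.081930, e^(−t/τ₂) = 0.00061914.
C₂ = 1.72·[1 − (31.176·0.081930 − 10.559·0.00061914)/(20.618)] = 1.72·0.87643 = 1.5075 g/L.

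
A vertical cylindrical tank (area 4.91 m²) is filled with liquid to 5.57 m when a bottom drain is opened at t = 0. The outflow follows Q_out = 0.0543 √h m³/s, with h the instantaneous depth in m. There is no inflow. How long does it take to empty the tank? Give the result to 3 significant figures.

A dh/dt = −Q_out = −0.0543 √h.
Separate and integrate: 2(√h − √h₀) = −(0.0543/A) t.
Set h = 0: 2√h₀ = (0.0543/A) t_empty ⇒ t_empty = 2A√h₀/0.0543.
t_empty = 2·4.91·√5.57/0.0543 = 9.8200·2.3601/0.0543 = 426.81 s.

427 s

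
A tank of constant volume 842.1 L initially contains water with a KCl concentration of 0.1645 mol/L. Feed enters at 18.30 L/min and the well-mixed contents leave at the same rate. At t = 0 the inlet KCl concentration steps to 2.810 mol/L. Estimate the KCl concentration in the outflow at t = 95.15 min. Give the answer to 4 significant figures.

Species balance on the tank: V dC/dt = Q(C_in − C).
Time constant τ = V/Q = 842.1/18.30 = 46.0164 min.
C approaches C_in exponentially: C(t) = C_in + (C₀ − C_in) e^(−t/τ).
C(95.15) = 2.810 + (0.1645 − 2.810)·e^(−95.15/46.0164) = 2.810 + (-2.64550)·0.126471 = 2.47542 mol/L.

2.475 mol/L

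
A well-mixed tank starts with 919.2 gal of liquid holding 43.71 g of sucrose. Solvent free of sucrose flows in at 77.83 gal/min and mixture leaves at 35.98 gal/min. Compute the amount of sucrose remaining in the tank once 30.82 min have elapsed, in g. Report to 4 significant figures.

20.57 g

Total volume: dV/dt = Q_in − Q_out = 41.8500 gal/min, so V(t) = 919.2 + 41.8500 t and V(30.82) = 2209.02 gal.
No sucrose enters, so dm/dt = −Q_out · (m/V).
dm/m = −Q_out dt/(V₀ + 41.8500 t); integrating gives ln(m/m₀) = −(Q_out/(Q_in−Q_out)) ln(V/V₀).
m = m₀ (V₀/V)^(Q_out/(Q_in−Q_out)) = 43.71 × (919.2/2209.02)^(0.859737) = 20.5685 g.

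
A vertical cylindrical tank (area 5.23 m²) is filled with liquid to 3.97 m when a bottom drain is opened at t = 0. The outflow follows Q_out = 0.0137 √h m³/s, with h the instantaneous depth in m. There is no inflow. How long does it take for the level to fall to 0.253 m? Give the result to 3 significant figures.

1140 s

A dh/dt = −Q_out = −0.0137 √h.
This is separable: 2 d(√h)/dt = −0.0137/A, so √h = √h₀ − (0.0137/(2A)) t.
t = 2A(√h₀ − √h)/0.0137 = 2·5.23·(√3.97 − √0.253)/0.0137
  = 10.460 × (1.9925 − 0.50299) / 0.0137 = 1137.2 s.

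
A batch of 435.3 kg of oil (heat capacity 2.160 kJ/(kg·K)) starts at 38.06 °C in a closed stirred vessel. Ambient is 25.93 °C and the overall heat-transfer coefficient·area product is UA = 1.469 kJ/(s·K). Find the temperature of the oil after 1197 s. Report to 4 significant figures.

M c_p dT/dt = −UA(T − T_amb).
dT/dt = (T_ss − T)/τ with T_ss = T_amb = 25.9300 °C, τ = M c_p/UA = 435.3·2.160/1.469 = 640.060 s.
T approaches T_ss exponentially: T(t) = T_ss + (T₀ − T_ss) e^(−t/τ).
T(1197) = 25.9300 + (12.1300)·0.154102 = 27.7993 °C.

27.80 °C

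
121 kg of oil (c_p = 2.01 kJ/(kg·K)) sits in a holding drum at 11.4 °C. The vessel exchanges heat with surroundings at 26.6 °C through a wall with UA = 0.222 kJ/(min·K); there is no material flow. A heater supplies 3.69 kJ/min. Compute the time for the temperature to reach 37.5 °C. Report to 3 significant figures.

First-law balance (no shaft work): M c_p dT/dt = −UA(T − T_amb) + Q̇.
τ = M c_p/UA = 1095.5 min; T_ss = T_amb + Q̇/UA = 26.6 + 3.69/0.222 = 43.222 °C.
T(t) = T_ss + (T₀ − T_ss)e^(−t/τ); set T = 37.5:
t = −τ ln[(T − T_ss)/(T₀ − T_ss)] = −1095.5 · ln(0.17980) = 1879.8 min.

1880 min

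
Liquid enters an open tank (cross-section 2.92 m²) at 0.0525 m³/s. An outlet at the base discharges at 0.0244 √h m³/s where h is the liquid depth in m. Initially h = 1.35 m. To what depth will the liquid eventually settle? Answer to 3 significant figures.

4.63 m

Level balance: A dh/dt = 0.0525 − 0.0244 √h. Setting dh/dt = 0:
Q_in = 0.0244 √h_ss ⇒ √h_ss = 0.0525/0.0244 = 2.1516.
h_ss = 2.1516² = 4.6296 m. (Since h₀ = 1.35 m < h_ss, the level will rise toward this value.)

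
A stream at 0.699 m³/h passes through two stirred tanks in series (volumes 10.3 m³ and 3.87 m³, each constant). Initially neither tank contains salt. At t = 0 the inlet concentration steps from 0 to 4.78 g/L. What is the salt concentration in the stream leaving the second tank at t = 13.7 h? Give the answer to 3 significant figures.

Each tank obeys Vᵢ dCᵢ/dt = Q(Cᵢ₋₁ − Cᵢ), so τᵢ = Vᵢ/Q.
τ₁ = 10.3/0.699 = 14.735 h; τ₂ = 3.87/0.699 = 5.5365 h.
Solving the cascade with C₁(0)=C₂(0)=0 gives C₂(t) = C_in[1 − (τ₁ e^(−t/τ₁) − τ₂ e^(−t/τ₂))/(τ₁ − τ₂)].
At t = 13.7: e^(−t/τ₁) = 0.39466, e^(−t/τ₂) = 0.084205.
C₂ = 4.78·[1 − (14.735·0.39466 − 5.5365·0.084205)/(9.1989)] = 4.78·0.41849 = 2.0004 g/L.

2.00 g/L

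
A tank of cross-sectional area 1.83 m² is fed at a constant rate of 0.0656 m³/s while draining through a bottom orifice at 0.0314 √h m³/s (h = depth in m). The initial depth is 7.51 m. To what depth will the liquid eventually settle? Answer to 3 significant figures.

4.36 m

Unsteady balance on liquid volume: A dh/dt = Q_in − 0.0314 √h. At steady state dh/dt = 0:
Q_in = 0.0314 √h_ss ⇒ √h_ss = 0.0656/0.0314 = 2.0892.
h_ss = 2.0892² = 4.3646 m. (Since h₀ = 7.51 m > h_ss, the level will fall toward this value.)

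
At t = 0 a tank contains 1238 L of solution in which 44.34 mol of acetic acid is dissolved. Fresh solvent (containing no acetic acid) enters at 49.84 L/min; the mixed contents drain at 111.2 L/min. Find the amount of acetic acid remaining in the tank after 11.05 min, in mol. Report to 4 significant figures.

10.53 mol

Let m(t) be the amount of acetic acid. Volume: V(t) = V₀ + (Q_in − Q_out) t = 1238 − 61.3600 t; V(11.05) = 559.972 L.
Species balance (pure solvent in): dm/dt = −Q_out · m/V(t).
Separate: dm/m = −Q_out dt/V(t) ⇒ ln(m/m₀) = −(Q_out/(Q_in−Q_out)) ln(V/V₀).
m = m₀ (V₀/V)^(Q_out/(Q_in−Q_out)) = 44.34 × (1238/559.972)^(-1.81226) = 10.5287 mol.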